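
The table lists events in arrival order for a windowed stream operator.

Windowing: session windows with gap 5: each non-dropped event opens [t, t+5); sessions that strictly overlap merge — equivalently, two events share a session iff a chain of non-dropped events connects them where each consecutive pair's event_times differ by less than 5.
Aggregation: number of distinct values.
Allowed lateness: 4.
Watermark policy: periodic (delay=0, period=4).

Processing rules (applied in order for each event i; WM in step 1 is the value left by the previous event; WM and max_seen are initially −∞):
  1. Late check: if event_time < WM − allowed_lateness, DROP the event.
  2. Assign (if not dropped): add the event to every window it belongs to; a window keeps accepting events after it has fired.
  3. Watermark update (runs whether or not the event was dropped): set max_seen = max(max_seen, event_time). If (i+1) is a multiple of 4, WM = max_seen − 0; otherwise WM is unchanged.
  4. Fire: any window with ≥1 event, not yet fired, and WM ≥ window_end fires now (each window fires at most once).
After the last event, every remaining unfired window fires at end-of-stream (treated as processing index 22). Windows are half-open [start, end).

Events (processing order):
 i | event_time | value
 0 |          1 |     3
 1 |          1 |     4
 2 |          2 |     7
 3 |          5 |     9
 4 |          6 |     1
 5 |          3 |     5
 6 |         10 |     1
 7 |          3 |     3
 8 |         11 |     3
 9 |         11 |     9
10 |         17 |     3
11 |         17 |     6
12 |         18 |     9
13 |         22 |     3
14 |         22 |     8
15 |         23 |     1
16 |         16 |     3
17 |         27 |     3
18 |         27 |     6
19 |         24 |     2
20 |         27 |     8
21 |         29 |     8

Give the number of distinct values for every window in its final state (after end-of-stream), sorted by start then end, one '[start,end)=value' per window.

i=0 t=1 v=3: → [1,6); WM=−∞
i=1 t=1 v=4: → [1,6); WM=−∞
i=2 t=2 v=7: → [1,7); WM=−∞
i=3 t=5 v=9: → [1,10); WM=5
i=4 t=6 v=1: → [1,11); WM=5
i=5 t=3 v=5: → [1,11); WM=5
i=6 t=10 v=1: → [1,15); WM=5
i=7 t=3 v=3: → [1,15); WM=10
i=8 t=11 v=3: → [1,16); WM=10
i=9 t=11 v=9: → [1,16); WM=10
i=10 t=17 v=3: → [17,22); WM=10
i=11 t=17 v=6: → [17,22); WM=17
i=12 t=18 v=9: → [17,23); WM=17
i=13 t=22 v=3: → [17,27); WM=17
i=14 t=22 v=8: → [17,27); WM=17
i=15 t=23 v=1: → [17,28); WM=23
i=16 t=16 v=3: DROP (t<23-4); WM=23
i=17 t=27 v=3: → [17,32); WM=23
i=18 t=27 v=6: → [17,32); WM=23
i=19 t=24 v=2: → [17,32); WM=27
i=20 t=27 v=8: → [17,32); WM=27
i=21 t=29 v=8: → [17,34); WM=27

[1,16)=6 [17,34)=6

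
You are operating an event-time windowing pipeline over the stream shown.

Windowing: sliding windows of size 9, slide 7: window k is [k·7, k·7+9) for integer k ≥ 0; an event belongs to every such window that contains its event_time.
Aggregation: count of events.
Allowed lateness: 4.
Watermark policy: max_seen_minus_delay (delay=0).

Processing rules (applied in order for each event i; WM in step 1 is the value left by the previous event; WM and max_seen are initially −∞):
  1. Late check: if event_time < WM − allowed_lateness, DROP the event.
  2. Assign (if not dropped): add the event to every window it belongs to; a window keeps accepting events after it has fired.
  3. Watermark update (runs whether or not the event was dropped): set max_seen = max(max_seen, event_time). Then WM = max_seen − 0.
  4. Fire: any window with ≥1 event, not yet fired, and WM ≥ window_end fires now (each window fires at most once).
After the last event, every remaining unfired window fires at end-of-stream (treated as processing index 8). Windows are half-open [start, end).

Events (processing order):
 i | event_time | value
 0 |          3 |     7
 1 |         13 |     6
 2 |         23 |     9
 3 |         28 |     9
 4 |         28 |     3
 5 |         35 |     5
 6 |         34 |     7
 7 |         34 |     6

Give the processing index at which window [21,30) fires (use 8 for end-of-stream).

5

i=0 t=3 v=7: → [0,9); WM=3
i=1 t=13 v=6: → [7,16); WM=13; [0,9) fires=1
i=2 t=23 v=9: → [21,30); WM=23; [7,16) fires=1
i=3 t=28 v=9: → [28,37),[21,30); WM=28
i=4 t=28 v=3: → [28,37),[21,30); WM=28
i=5 t=35 v=5: → [35,44),[28,37); WM=35; [21,30) fires=3
i=6 t=34 v=7: → [28,37); WM=35
i=7 t=34 v=6: → [28,37); WM=35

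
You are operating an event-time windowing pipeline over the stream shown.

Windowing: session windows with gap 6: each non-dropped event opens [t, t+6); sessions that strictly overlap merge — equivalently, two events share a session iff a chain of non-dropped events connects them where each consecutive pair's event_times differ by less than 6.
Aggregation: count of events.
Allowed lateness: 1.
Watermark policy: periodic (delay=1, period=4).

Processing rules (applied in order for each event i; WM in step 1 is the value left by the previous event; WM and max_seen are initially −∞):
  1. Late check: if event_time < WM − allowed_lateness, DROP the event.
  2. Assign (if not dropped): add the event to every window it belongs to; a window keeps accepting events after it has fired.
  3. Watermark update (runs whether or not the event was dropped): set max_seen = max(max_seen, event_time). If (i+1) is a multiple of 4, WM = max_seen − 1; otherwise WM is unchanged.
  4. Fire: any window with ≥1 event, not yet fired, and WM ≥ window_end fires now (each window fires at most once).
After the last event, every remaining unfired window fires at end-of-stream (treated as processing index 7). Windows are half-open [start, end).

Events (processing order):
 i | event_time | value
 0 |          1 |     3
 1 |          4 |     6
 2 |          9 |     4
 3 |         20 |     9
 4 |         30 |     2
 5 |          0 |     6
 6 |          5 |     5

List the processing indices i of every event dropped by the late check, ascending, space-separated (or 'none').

i=0 t=1 v=3: → [1,7); WM=−∞
i=1 t=4 v=6: → [1,10); WM=−∞
i=2 t=9 v=4: → [1,15); WM=−∞
i=3 t=20 v=9: → [20,26); WM=19
i=4 t=30 v=2: → [30,36); WM=19
i=5 t=0 v=6: DROP (t<19-1); WM=19
i=6 t=5 v=5: DROP (t<19-1); WM=19

5 6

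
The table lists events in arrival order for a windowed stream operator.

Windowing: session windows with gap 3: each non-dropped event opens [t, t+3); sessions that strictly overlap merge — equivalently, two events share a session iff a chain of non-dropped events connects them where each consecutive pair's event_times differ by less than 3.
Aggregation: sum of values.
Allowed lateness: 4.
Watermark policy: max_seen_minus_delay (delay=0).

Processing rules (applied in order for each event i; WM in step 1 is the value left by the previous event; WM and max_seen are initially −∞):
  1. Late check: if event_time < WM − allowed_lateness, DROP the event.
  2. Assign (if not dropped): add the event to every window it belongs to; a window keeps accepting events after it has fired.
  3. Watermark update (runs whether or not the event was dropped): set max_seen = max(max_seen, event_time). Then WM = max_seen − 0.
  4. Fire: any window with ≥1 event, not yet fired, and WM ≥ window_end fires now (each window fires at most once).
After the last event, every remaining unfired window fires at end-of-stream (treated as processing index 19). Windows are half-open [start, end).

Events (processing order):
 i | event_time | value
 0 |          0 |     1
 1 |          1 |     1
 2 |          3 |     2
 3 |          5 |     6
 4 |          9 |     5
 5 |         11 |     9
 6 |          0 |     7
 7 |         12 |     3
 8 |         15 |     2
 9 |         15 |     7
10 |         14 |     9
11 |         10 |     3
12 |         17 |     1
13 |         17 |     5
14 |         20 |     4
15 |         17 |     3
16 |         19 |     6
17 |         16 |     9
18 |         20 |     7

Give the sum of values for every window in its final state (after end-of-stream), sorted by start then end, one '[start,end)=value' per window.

[0,8)=10 [9,23)=70

i=0 t=0 v=1: → [0,3); WM=0
i=1 t=1 v=1: → [0,4); WM=1
i=2 t=3 v=2: → [0,6); WM=3
i=3 t=5 v=6: → [0,8); WM=5
i=4 t=9 v=5: → [9,12); WM=9
i=5 t=11 v=9: → [9,14); WM=11
i=6 t=0 v=7: DROP (t<11-4); WM=11
i=7 t=12 v=3: → [9,15); WM=12
i=8 t=15 v=2: → [15,18); WM=15
i=9 t=15 v=7: → [15,18); WM=15
i=10 t=14 v=9: → [9,18); WM=15
i=11 t=10 v=3: DROP (t<15-4); WM=15
i=12 t=17 v=1: → [9,20); WM=17
i=13 t=17 v=5: → [9,20); WM=17
i=14 t=20 v=4: → [20,23); WM=20
i=15 t=17 v=3: → [9,20); WM=20
i=16 t=19 v=6: → [9,23); WM=20
i=17 t=16 v=9: → [9,23); WM=20
i=18 t=20 v=7: → [9,23); WM=20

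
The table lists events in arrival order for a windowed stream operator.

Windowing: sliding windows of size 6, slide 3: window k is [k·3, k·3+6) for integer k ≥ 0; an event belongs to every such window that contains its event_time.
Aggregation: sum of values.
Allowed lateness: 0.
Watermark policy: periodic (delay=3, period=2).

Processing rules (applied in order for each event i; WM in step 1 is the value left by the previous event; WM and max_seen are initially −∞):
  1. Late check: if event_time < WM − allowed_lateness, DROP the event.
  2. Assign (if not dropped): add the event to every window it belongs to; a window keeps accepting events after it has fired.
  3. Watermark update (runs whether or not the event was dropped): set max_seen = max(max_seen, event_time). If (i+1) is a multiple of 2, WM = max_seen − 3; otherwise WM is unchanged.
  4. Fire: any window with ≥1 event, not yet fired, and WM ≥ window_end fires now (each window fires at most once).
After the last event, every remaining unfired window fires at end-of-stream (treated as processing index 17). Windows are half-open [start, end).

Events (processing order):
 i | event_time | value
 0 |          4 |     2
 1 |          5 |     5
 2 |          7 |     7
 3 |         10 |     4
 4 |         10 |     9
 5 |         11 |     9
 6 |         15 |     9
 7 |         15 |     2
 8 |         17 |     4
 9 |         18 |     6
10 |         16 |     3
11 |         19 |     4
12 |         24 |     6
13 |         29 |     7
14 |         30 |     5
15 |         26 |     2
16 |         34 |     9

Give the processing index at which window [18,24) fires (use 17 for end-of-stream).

i=0 t=4 v=2: → [3,9),[0,6); WM=−∞
i=1 t=5 v=5: → [3,9),[0,6); WM=2
i=2 t=7 v=7: → [6,12),[3,9); WM=2
i=3 t=10 v=4: → [9,15),[6,12); WM=7; [0,6) fires=7
i=4 t=10 v=9: → [9,15),[6,12); WM=7
i=5 t=11 v=9: → [9,15),[6,12); WM=8
i=6 t=15 v=9: → [15,21),[12,18); WM=8
i=7 t=15 v=2: → [15,21),[12,18); WM=12; [3,9) fires=14 [6,12) fires=29
i=8 t=17 v=4: → [15,21),[12,18); WM=12
i=9 t=18 v=6: → [18,24),[15,21); WM=15; [9,15) fires=22
i=10 t=16 v=3: → [15,21),[12,18); WM=15
i=11 t=19 v=4: → [18,24),[15,21); WM=16
i=12 t=24 v=6: → [24,30),[21,27); WM=16
i=13 t=29 v=7: → [27,33),[24,30); WM=26; [12,18) fires=18 [15,21) fires=28 [18,24) fires=10
i=14 t=30 v=5: → [30,36),[27,33); WM=26
i=15 t=26 v=2: → [24,30),[21,27); WM=27; [21,27) fires=8
i=16 t=34 v=9: → [33,39),[30,36); WM=27

13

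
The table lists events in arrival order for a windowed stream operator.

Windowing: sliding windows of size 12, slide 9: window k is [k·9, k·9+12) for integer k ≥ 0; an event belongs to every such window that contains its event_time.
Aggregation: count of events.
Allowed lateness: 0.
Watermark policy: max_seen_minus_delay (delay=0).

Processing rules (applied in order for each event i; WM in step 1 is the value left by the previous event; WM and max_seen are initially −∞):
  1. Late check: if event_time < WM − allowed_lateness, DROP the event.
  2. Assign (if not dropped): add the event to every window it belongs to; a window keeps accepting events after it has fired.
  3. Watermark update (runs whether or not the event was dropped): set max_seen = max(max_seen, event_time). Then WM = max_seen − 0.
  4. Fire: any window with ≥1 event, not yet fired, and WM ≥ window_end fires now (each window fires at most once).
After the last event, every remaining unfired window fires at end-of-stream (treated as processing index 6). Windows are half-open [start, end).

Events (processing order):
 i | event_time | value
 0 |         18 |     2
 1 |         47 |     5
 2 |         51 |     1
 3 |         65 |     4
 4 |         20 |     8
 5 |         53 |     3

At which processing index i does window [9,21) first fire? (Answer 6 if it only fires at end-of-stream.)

i=0 t=18 v=2: → [18,30),[9,21); WM=18
i=1 t=47 v=5: → [45,57),[36,48); WM=47; [9,21) fires=1 [18,30) fires=1
i=2 t=51 v=1: → [45,57); WM=51; [36,48) fires=1
i=3 t=65 v=4: → [63,75),[54,66); WM=65; [45,57) fires=2
i=4 t=20 v=8: DROP (t<65-0); WM=65
i=5 t=53 v=3: DROP (t<65-0); WM=65

1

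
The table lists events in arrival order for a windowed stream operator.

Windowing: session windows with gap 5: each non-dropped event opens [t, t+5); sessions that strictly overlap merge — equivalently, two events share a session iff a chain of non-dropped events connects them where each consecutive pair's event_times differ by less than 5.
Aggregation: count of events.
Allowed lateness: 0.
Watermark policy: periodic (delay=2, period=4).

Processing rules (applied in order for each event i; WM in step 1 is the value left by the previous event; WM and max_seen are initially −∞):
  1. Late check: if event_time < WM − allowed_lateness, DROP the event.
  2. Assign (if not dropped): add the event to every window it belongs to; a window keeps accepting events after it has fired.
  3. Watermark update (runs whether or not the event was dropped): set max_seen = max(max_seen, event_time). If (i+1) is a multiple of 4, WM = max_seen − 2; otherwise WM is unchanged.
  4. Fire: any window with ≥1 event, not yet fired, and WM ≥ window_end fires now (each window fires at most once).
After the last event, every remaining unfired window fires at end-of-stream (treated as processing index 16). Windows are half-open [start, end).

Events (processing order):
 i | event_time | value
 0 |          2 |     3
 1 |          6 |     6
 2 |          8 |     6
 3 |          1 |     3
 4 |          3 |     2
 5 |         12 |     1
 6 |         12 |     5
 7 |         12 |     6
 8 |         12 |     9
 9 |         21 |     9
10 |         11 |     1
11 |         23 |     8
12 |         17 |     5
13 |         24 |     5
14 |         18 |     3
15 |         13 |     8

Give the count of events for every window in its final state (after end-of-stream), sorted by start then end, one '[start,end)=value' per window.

i=0 t=2 v=3: → [2,7); WM=−∞
i=1 t=6 v=6: → [2,11); WM=−∞
i=2 t=8 v=6: → [2,13); WM=−∞
i=3 t=1 v=3: → [1,13); WM=6
i=4 t=3 v=2: DROP (t<6-0); WM=6
i=5 t=12 v=1: → [1,17); WM=6
i=6 t=12 v=5: → [1,17); WM=6
i=7 t=12 v=6: → [1,17); WM=10
i=8 t=12 v=9: → [1,17); WM=10
i=9 t=21 v=9: → [21,26); WM=10
i=10 t=11 v=1: → [1,17); WM=10
i=11 t=23 v=8: → [21,28); WM=21
i=12 t=17 v=5: DROP (t<21-0); WM=21
i=13 t=24 v=5: → [21,29); WM=21
i=14 t=18 v=3: DROP (t<21-0); WM=21
i=15 t=13 v=8: DROP (t<21-0); WM=22

[1,17)=9 [21,29)=3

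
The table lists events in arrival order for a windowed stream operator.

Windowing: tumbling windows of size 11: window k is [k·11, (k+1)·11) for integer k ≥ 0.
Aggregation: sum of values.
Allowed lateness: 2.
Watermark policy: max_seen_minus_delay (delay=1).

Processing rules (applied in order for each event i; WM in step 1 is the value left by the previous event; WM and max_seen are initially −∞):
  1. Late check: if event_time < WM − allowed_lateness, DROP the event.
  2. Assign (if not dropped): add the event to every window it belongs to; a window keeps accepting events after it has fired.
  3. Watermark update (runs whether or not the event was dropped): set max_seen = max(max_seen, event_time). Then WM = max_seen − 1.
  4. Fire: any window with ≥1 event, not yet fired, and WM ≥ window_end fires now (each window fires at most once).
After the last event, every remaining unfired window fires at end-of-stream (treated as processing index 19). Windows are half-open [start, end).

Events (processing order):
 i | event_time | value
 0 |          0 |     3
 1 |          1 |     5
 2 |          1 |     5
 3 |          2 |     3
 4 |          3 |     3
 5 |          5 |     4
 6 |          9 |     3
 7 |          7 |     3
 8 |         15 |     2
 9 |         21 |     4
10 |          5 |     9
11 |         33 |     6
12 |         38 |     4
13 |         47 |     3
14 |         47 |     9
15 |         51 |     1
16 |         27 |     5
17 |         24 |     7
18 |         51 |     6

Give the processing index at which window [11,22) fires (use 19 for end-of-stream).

i=0 t=0 v=3: → [0,11); WM=-1
i=1 t=1 v=5: → [0,11); WM=0
i=2 t=1 v=5: → [0,11); WM=0
i=3 t=2 v=3: → [0,11); WM=1
i=4 t=3 v=3: → [0,11); WM=2
i=5 t=5 v=4: → [0,11); WM=4
i=6 t=9 v=3: → [0,11); WM=8
i=7 t=7 v=3: → [0,11); WM=8
i=8 t=15 v=2: → [11,22); WM=14; [0,11) fires=29
i=9 t=21 v=4: → [11,22); WM=20
i=10 t=5 v=9: DROP (t<20-2); WM=20
i=11 t=33 v=6: → [33,44); WM=32; [11,22) fires=6
i=12 t=38 v=4: → [33,44); WM=37
i=13 t=47 v=3: → [44,55); WM=46; [33,44) fires=10
i=14 t=47 v=9: → [44,55); WM=46
i=15 t=51 v=1: → [44,55); WM=50
i=16 t=27 v=5: DROP (t<50-2); WM=50
i=17 t=24 v=7: DROP (t<50-2); WM=50
i=18 t=51 v=6: → [44,55); WM=50

11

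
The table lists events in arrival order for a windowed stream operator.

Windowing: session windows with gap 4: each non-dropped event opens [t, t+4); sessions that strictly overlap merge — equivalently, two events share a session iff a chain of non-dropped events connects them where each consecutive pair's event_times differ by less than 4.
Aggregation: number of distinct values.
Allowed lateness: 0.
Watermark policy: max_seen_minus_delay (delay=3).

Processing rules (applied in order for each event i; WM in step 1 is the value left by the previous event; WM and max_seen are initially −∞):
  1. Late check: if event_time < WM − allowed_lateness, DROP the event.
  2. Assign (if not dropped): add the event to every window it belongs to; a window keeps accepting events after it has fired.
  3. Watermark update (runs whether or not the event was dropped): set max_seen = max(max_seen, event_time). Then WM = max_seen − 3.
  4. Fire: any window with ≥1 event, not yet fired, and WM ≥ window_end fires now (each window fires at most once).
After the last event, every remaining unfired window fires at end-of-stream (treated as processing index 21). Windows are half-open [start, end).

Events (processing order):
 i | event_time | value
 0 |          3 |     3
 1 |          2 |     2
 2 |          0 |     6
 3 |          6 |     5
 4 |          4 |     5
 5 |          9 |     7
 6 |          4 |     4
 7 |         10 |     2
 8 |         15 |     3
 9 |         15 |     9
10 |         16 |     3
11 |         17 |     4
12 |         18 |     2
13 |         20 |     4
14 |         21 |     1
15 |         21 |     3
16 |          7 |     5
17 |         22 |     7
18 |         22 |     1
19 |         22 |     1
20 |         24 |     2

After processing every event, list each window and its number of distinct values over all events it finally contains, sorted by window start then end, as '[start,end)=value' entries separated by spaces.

i=0 t=3 v=3: → [3,7); WM=0
i=1 t=2 v=2: → [2,7); WM=0
i=2 t=0 v=6: → [0,7); WM=0
i=3 t=6 v=5: → [0,10); WM=3
i=4 t=4 v=5: → [0,10); WM=3
i=5 t=9 v=7: → [0,13); WM=6
i=6 t=4 v=4: DROP (t<6-0); WM=6
i=7 t=10 v=2: → [0,14); WM=7
i=8 t=15 v=3: → [15,19); WM=12
i=9 t=15 v=9: → [15,19); WM=12
i=10 t=16 v=3: → [15,20); WM=13
i=11 t=17 v=4: → [15,21); WM=14
i=12 t=18 v=2: → [15,22); WM=15
i=13 t=20 v=4: → [15,24); WM=17
i=14 t=21 v=1: → [15,25); WM=18
i=15 t=21 v=3: → [15,25); WM=18
i=16 t=7 v=5: DROP (t<18-0); WM=18
i=17 t=22 v=7: → [15,26); WM=19
i=18 t=22 v=1: → [15,26); WM=19
i=19 t=22 v=1: → [15,26); WM=19
i=20 t=24 v=2: → [15,28); WM=21

[0,14)=5 [15,28)=6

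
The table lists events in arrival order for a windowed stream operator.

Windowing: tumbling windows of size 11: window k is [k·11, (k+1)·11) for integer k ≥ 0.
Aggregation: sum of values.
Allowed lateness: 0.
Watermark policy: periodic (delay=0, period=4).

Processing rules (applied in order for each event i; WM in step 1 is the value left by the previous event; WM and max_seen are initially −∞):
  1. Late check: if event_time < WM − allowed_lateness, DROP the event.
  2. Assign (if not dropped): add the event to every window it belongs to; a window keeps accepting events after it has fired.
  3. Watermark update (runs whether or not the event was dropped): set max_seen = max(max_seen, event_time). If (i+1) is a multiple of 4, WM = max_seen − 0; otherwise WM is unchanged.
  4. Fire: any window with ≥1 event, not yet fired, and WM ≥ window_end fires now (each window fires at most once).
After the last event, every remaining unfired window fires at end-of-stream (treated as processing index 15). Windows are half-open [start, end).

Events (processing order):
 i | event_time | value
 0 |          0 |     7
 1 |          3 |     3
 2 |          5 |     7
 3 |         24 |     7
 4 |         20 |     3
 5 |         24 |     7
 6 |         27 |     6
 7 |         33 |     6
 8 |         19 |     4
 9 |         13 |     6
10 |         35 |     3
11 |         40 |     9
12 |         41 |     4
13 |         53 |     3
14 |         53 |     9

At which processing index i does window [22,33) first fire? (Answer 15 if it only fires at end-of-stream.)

7

i=0 t=0 v=7: → [0,11); WM=−∞
i=1 t=3 v=3: → [0,11); WM=−∞
i=2 t=5 v=7: → [0,11); WM=−∞
i=3 t=24 v=7: → [22,33); WM=24; [0,11) fires=17
i=4 t=20 v=3: DROP (t<24-0); WM=24
i=5 t=24 v=7: → [22,33); WM=24
i=6 t=27 v=6: → [22,33); WM=24
i=7 t=33 v=6: → [33,44); WM=33; [22,33) fires=20
i=8 t=19 v=4: DROP (t<33-0); WM=33
i=9 t=13 v=6: DROP (t<33-0); WM=33
i=10 t=35 v=3: → [33,44); WM=33
i=11 t=40 v=9: → [33,44); WM=40
i=12 t=41 v=4: → [33,44); WM=40
i=13 t=53 v=3: → [44,55); WM=40
i=14 t=53 v=9: → [44,55); WM=40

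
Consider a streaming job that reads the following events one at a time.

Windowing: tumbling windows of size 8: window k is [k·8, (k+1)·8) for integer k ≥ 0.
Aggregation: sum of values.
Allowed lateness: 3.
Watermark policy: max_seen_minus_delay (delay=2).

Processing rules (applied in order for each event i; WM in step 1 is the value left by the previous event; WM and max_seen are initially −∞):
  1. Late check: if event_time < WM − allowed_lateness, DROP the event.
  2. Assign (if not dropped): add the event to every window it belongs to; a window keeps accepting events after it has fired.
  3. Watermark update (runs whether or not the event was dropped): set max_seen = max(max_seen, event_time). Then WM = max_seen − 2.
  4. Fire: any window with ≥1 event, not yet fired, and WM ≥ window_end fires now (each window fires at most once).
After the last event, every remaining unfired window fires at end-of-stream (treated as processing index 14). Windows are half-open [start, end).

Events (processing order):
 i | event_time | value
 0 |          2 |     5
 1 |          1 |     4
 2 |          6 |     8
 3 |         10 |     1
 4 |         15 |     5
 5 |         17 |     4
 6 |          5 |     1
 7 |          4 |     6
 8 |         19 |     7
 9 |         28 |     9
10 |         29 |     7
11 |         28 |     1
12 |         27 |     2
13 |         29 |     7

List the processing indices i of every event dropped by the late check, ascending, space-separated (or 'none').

i=0 t=2 v=5: → [0,8); WM=0
i=1 t=1 v=4: → [0,8); WM=0
i=2 t=6 v=8: → [0,8); WM=4
i=3 t=10 v=1: → [8,16); WM=8; [0,8) fires=17
i=4 t=15 v=5: → [8,16); WM=13
i=5 t=17 v=4: → [16,24); WM=15
i=6 t=5 v=1: DROP (t<15-3); WM=15
i=7 t=4 v=6: DROP (t<15-3); WM=15
i=8 t=19 v=7: → [16,24); WM=17; [8,16) fires=6
i=9 t=28 v=9: → [24,32); WM=26; [16,24) fires=11
i=10 t=29 v=7: → [24,32); WM=27
i=11 t=28 v=1: → [24,32); WM=27
i=12 t=27 v=2: → [24,32); WM=27
i=13 t=29 v=7: → [24,32); WM=27

6 7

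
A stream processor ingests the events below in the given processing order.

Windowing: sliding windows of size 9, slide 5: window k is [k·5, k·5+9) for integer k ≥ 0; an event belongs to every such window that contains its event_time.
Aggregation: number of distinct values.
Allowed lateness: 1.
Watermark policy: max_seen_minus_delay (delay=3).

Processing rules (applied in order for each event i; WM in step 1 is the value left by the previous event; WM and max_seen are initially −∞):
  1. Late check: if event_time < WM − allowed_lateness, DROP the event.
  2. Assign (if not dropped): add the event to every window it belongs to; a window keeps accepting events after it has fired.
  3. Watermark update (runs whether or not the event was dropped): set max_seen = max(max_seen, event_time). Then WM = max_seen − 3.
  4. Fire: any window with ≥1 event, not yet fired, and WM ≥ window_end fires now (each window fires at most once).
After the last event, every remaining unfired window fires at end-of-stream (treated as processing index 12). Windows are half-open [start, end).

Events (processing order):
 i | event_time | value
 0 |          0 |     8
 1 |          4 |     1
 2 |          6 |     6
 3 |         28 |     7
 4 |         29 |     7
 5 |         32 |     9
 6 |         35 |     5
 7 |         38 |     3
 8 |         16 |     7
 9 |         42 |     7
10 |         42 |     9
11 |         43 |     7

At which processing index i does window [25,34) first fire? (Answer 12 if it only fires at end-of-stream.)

i=0 t=0 v=8: → [0,9); WM=-3
i=1 t=4 v=1: → [0,9); WM=1
i=2 t=6 v=6: → [5,14),[0,9); WM=3
i=3 t=28 v=7: → [25,34),[20,29); WM=25; [0,9) fires=3 [5,14) fires=1
i=4 t=29 v=7: → [25,34); WM=26
i=5 t=32 v=9: → [30,39),[25,34); WM=29; [20,29) fires=1
i=6 t=35 v=5: → [35,44),[30,39); WM=32
i=7 t=38 v=3: → [35,44),[30,39); WM=35; [25,34) fires=2
i=8 t=16 v=7: DROP (t<35-1); WM=35
i=9 t=42 v=7: → [40,49),[35,44); WM=39; [30,39) fires=3
i=10 t=42 v=9: → [40,49),[35,44); WM=39
i=11 t=43 v=7: → [40,49),[35,44); WM=40

7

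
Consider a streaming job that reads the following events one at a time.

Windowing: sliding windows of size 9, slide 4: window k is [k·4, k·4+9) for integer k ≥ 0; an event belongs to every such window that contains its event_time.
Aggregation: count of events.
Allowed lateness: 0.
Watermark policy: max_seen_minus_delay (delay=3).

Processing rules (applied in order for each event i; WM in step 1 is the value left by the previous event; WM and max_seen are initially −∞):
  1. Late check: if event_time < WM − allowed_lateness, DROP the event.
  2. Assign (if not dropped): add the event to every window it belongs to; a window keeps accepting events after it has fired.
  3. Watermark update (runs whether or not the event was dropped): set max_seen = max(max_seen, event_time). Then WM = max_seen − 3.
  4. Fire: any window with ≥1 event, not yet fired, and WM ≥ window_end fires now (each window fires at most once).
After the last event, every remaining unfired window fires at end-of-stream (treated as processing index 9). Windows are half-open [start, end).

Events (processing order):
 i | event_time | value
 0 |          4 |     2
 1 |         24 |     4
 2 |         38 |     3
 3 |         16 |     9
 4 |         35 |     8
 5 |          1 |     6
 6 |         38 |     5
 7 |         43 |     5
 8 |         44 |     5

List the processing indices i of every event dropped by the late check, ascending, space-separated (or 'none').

3 5

i=0 t=4 v=2: → [4,13),[0,9); WM=1
i=1 t=24 v=4: → [24,33),[20,29),[16,25); WM=21; [0,9) fires=1 [4,13) fires=1
i=2 t=38 v=3: → [36,45),[32,41); WM=35; [16,25) fires=1 [20,29) fires=1 [24,33) fires=1
i=3 t=16 v=9: DROP (t<35-0); WM=35
i=4 t=35 v=8: → [32,41),[28,37); WM=35
i=5 t=1 v=6: DROP (t<35-0); WM=35
i=6 t=38 v=5: → [36,45),[32,41); WM=35
i=7 t=43 v=5: → [40,49),[36,45); WM=40; [28,37) fires=1
i=8 t=44 v=5: → [44,53),[40,49),[36,45); WM=41; [32,41) fires=3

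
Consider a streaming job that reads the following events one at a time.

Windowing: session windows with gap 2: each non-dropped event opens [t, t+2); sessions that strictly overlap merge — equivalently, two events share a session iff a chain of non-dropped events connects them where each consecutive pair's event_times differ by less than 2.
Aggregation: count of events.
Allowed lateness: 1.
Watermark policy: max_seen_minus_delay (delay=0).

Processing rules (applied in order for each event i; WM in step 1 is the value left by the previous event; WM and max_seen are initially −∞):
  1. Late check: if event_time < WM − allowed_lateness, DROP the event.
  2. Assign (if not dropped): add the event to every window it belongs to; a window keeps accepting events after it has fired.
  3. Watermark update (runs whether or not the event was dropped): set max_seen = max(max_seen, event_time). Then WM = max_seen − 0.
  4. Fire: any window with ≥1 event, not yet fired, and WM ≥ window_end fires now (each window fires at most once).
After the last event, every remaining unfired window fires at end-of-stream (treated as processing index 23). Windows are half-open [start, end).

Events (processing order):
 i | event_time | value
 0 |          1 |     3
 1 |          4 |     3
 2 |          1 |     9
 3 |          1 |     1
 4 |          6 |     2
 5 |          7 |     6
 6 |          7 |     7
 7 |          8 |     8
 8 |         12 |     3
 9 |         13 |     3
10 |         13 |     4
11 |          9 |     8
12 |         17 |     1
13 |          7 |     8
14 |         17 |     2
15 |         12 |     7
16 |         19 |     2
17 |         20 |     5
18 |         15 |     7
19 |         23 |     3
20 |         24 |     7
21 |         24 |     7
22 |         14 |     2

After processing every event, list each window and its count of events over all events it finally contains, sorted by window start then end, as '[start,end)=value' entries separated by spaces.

[1,3)=1 [4,6)=1 [6,10)=4 [12,15)=3 [17,19)=2 [19,22)=2 [23,26)=3

i=0 t=1 v=3: → [1,3); WM=1
i=1 t=4 v=3: → [4,6); WM=4
i=2 t=1 v=9: DROP (t<4-1); WM=4
i=3 t=1 v=1: DROP (t<4-1); WM=4
i=4 t=6 v=2: → [6,8); WM=6
i=5 t=7 v=6: → [6,9); WM=7
i=6 t=7 v=7: → [6,9); WM=7
i=7 t=8 v=8: → [6,10); WM=8
i=8 t=12 v=3: → [12,14); WM=12
i=9 t=13 v=3: → [12,15); WM=13
i=10 t=13 v=4: → [12,15); WM=13
i=11 t=9 v=8: DROP (t<13-1); WM=13
i=12 t=17 v=1: → [17,19); WM=17
i=13 t=7 v=8: DROP (t<17-1); WM=17
i=14 t=17 v=2: → [17,19); WM=17
i=15 t=12 v=7: DROP (t<17-1); WM=17
i=16 t=19 v=2: → [19,21); WM=19
i=17 t=20 v=5: → [19,22); WM=20
i=18 t=15 v=7: DROP (t<20-1); WM=20
i=19 t=23 v=3: → [23,25); WM=23
i=20 t=24 v=7: → [23,26); WM=24
i=21 t=24 v=7: → [23,26); WM=24
i=22 t=14 v=2: DROP (t<24-1); WM=24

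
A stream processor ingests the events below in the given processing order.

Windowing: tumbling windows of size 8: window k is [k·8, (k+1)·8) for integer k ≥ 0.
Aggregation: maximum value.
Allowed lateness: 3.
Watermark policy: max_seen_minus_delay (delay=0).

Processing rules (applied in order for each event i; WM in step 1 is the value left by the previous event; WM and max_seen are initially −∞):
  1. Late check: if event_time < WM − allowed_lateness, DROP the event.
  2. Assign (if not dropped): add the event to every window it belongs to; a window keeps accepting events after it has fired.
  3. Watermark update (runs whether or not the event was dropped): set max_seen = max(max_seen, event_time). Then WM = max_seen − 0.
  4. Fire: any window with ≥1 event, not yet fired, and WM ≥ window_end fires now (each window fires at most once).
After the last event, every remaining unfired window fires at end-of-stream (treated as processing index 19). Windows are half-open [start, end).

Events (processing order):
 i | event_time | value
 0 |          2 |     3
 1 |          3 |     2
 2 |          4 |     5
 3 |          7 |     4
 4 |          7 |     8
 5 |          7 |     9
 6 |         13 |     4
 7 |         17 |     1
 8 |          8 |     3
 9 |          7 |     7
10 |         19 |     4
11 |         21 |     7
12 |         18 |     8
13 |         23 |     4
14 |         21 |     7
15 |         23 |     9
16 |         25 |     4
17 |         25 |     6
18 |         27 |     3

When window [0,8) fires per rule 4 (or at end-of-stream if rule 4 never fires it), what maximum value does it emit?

i=0 t=2 v=3: → [0,8); WM=2
i=1 t=3 v=2: → [0,8); WM=3
i=2 t=4 v=5: → [0,8); WM=4
i=3 t=7 v=4: → [0,8); WM=7
i=4 t=7 v=8: → [0,8); WM=7
i=5 t=7 v=9: → [0,8); WM=7
i=6 t=13 v=4: → [8,16); WM=13; [0,8) fires=9
i=7 t=17 v=1: → [16,24); WM=17; [8,16) fires=4
i=8 t=8 v=3: DROP (t<17-3); WM=17
i=9 t=7 v=7: DROP (t<17-3); WM=17
i=10 t=19 v=4: → [16,24); WM=19
i=11 t=21 v=7: → [16,24); WM=21
i=12 t=18 v=8: → [16,24); WM=21
i=13 t=23 v=4: → [16,24); WM=23
i=14 t=21 v=7: → [16,24); WM=23
i=15 t=23 v=9: → [16,24); WM=23
i=16 t=25 v=4: → [24,32); WM=25; [16,24) fires=9
i=17 t=25 v=6: → [24,32); WM=25
i=18 t=27 v=3: → [24,32); WM=27

9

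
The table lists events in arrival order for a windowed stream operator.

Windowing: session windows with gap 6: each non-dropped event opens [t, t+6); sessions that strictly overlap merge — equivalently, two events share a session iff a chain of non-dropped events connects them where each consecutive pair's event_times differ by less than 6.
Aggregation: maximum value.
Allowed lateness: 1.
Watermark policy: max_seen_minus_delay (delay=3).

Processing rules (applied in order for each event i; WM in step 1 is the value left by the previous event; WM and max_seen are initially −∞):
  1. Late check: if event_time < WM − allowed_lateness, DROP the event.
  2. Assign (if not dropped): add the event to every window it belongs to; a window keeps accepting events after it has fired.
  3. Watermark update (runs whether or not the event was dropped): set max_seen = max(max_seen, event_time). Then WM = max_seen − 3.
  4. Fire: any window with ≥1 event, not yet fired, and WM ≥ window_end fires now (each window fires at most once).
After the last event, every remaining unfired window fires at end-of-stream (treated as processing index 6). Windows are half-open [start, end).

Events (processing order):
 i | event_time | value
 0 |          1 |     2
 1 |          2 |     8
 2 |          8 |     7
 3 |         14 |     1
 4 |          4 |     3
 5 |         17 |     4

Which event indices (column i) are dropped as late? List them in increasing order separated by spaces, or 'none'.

i=0 t=1 v=2: → [1,7); WM=-2
i=1 t=2 v=8: → [1,8); WM=-1
i=2 t=8 v=7: → [8,14); WM=5
i=3 t=14 v=1: → [14,20); WM=11
i=4 t=4 v=3: DROP (t<11-1); WM=11
i=5 t=17 v=4: → [14,23); WM=14

4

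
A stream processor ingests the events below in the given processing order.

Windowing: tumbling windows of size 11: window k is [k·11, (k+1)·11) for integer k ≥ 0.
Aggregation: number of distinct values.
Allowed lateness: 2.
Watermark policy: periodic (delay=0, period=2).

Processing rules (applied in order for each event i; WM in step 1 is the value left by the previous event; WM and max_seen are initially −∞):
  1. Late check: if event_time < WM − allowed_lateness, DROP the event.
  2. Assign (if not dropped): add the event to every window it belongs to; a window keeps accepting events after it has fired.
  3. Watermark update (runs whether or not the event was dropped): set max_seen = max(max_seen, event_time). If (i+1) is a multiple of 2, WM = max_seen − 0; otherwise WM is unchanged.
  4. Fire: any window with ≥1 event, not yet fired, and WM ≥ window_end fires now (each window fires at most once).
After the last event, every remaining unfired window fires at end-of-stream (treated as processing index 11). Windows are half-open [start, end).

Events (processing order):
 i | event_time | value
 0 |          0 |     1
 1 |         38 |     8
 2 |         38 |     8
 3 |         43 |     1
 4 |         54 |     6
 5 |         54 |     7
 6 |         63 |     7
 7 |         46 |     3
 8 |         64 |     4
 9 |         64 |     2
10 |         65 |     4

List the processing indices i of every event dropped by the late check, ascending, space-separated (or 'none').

i=0 t=0 v=1: → [0,11); WM=−∞
i=1 t=38 v=8: → [33,44); WM=38; [0,11) fires=1
i=2 t=38 v=8: → [33,44); WM=38
i=3 t=43 v=1: → [33,44); WM=43
i=4 t=54 v=6: → [44,55); WM=43
i=5 t=54 v=7: → [44,55); WM=54; [33,44) fires=2
i=6 t=63 v=7: → [55,66); WM=54
i=7 t=46 v=3: DROP (t<54-2); WM=63; [44,55) fires=2
i=8 t=64 v=4: → [55,66); WM=63
i=9 t=64 v=2: → [55,66); WM=64
i=10 t=65 v=4: → [55,66); WM=64

7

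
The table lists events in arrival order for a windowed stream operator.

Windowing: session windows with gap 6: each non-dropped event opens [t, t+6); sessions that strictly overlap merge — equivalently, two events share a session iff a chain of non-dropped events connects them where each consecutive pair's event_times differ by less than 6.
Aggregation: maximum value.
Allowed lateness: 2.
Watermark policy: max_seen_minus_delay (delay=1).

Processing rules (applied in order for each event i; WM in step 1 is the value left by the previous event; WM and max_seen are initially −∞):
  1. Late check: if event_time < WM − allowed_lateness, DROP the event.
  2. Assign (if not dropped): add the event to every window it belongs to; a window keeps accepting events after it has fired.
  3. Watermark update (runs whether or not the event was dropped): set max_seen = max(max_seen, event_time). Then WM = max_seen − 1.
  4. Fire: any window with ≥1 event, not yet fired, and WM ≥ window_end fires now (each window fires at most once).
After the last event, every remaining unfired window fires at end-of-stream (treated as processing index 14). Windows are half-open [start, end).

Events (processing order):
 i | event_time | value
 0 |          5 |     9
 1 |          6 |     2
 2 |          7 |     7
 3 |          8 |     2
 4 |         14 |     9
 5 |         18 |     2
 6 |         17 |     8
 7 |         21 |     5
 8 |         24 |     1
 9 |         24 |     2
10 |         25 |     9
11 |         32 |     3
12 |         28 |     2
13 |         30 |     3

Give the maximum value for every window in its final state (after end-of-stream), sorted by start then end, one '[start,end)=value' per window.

i=0 t=5 v=9: → [5,11); WM=4
i=1 t=6 v=2: → [5,12); WM=5
i=2 t=7 v=7: → [5,13); WM=6
i=3 t=8 v=2: → [5,14); WM=7
i=4 t=14 v=9: → [14,20); WM=13
i=5 t=18 v=2: → [14,24); WM=17
i=6 t=17 v=8: → [14,24); WM=17
i=7 t=21 v=5: → [14,27); WM=20
i=8 t=24 v=1: → [14,30); WM=23
i=9 t=24 v=2: → [14,30); WM=23
i=10 t=25 v=9: → [14,31); WM=24
i=11 t=32 v=3: → [32,38); WM=31
i=12 t=28 v=2: DROP (t<31-2); WM=31
i=13 t=30 v=3: → [14,38); WM=31

[5,14)=9 [14,38)=9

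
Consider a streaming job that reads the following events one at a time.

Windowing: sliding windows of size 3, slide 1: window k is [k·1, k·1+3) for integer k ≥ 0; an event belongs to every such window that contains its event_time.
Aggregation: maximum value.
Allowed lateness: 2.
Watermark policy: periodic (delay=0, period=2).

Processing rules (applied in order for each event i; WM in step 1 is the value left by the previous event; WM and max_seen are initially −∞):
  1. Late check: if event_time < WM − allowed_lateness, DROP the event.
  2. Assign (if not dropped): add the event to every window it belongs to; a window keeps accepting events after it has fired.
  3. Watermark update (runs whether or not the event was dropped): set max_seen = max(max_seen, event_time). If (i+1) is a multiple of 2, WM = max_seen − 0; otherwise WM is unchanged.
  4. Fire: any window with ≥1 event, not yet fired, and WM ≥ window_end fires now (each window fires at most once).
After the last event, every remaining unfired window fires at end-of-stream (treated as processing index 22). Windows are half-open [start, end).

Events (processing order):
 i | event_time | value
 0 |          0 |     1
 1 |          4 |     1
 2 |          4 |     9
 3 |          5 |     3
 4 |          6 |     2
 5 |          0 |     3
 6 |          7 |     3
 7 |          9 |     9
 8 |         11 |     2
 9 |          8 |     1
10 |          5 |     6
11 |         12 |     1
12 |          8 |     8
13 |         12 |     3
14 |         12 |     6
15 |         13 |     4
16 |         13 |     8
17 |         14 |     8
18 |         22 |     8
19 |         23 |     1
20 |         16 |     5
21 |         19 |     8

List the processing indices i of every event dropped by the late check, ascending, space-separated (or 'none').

i=0 t=0 v=1: → [0,3); WM=−∞
i=1 t=4 v=1: → [4,7),[3,6),[2,5); WM=4; [0,3) fires=1
i=2 t=4 v=9: → [4,7),[3,6),[2,5); WM=4
i=3 t=5 v=3: → [5,8),[4,7),[3,6); WM=5; [2,5) fires=9
i=4 t=6 v=2: → [6,9),[5,8),[4,7); WM=5
i=5 t=0 v=3: DROP (t<5-2); WM=6; [3,6) fires=9
i=6 t=7 v=3: → [7,10),[6,9),[5,8); WM=6
i=7 t=9 v=9: → [9,12),[8,11),[7,10); WM=9; [4,7) fires=9 [5,8) fires=3 [6,9) fires=3
i=8 t=11 v=2: → [11,14),[10,13),[9,12); WM=9
i=9 t=8 v=1: → [8,11),[7,10),[6,9); WM=11; [7,10) fires=9 [8,11) fires=9
i=10 t=5 v=6: DROP (t<11-2); WM=11
i=11 t=12 v=1: → [12,15),[11,14),[10,13); WM=12; [9,12) fires=9
i=12 t=8 v=8: DROP (t<12-2); WM=12
i=13 t=12 v=3: → [12,15),[11,14),[10,13); WM=12
i=14 t=12 v=6: → [12,15),[11,14),[10,13); WM=12
i=15 t=13 v=4: → [13,16),[12,15),[11,14); WM=13; [10,13) fires=6
i=16 t=13 v=8: → [13,16),[12,15),[11,14); WM=13
i=17 t=14 v=8: → [14,17),[13,16),[12,15); WM=14; [11,14) fires=8
i=18 t=22 v=8: → [22,25),[21,24),[20,23); WM=14
i=19 t=23 v=1: → [23,26),[22,25),[21,24); WM=23; [12,15) fires=8 [13,16) fires=8 [14,17) fires=8 [20,23) fires=8
i=20 t=16 v=5: DROP (t<23-2); WM=23
i=21 t=19 v=8: DROP (t<23-2); WM=23

5 10 12 20 21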